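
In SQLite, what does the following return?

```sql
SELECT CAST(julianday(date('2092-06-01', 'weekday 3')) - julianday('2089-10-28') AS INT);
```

`weekday 3` advances to the next Wednesday; 2092-06-01 is a Sunday, so it moves forward to 2092-06-04.
3 days remain in October 2089 after the 28th (31 − 28).
Full months from November 2089 through May 2092 contribute their day counts.
Then 4 days into June 2092.
Total: 3 + 30 + 31 + 31 + 28 + 31 + 30 + 31 + 30 + 31 + 31 + 30 + 31 + 30 + 31 + 31 + 28 + 31 + 30 + 31 + 30 + 31 + 31 + 30 + 31 + 30 + 31 + 31 + 29 + 31 + 30 + 31 + 4 = 950.

950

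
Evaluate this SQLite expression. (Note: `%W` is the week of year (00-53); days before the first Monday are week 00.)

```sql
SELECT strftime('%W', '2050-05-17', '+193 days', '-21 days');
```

44

First apply '+193 days', '-21 days': 2050-05-17 → 2050-11-05.
2050-11-05 is a Saturday. SQLite's %W counts Mondays since the year started; the result is 44.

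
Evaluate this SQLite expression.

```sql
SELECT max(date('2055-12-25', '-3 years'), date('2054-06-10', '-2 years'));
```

2052-12-25

date('2055-12-25', '-3 years') → 2052-12-25.
date('2054-06-10', '-2 years') → 2052-06-10.
Later of the two is 2052-12-25.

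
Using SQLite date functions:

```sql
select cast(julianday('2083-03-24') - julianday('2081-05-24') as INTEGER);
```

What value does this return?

7 days remain in May 2081 after the 24th (31 − 24).
Full months from June 2081 through February 2083 contribute their day counts.
Then 24 days into March 2083.
Total: 7 + 30 + 31 + 31 + 30 + 31 + 30 + 31 + 31 + 28 + 31 + 30 + 31 + 30 + 31 + 31 + 30 + 31 + 30 + 31 + 31 + 28 + 24 = 669.

669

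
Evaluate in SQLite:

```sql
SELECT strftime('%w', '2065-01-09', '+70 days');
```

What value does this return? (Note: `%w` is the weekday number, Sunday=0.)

First apply '+70 days': 2065-01-09 → 2065-03-20.
2065-03-20 is a Friday; with Sunday=0 that is 5.

5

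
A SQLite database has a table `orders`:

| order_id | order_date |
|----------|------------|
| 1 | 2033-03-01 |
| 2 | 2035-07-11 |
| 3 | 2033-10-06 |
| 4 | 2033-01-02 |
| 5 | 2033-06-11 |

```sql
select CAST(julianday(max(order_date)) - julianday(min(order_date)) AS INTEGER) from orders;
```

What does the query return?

MIN = 2033-01-02, MAX = 2035-07-11.
29 days remain in January 2033 after the 2nd (31 − 2).
Full months from February 2033 through June 2035 contribute their day counts.
Then 11 days into July 2035.
Total: 29 + 28 + 31 + 30 + 31 + 30 + 31 + 31 + 30 + 31 + 30 + 31 + 31 + 28 + 31 + 30 + 31 + 30 + 31 + 31 + 30 + 31 + 30 + 31 + 31 + 28 + 31 + 30 + 31 + 30 + 11 = 920.

920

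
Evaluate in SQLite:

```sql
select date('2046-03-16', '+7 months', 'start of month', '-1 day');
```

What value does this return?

Adding +7 months to 2046-03-16 gives 2046-10-16.
`start of month` rewinds 2046-10-16 to 2046-10-01.
Going back 1 day from 2046-10-01 reaches 2046-09-30 (last day of September, 30 days).

2046-09-30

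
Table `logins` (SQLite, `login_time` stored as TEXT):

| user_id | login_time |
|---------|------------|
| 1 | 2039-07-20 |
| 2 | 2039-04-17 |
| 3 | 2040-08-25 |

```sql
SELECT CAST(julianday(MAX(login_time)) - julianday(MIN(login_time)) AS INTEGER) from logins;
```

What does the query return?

MIN = 2039-04-17, MAX = 2040-08-25.
13 days remain in April 2039 after the 17th (30 − 17).
Full months from May 2039 through July 2040 contribute their day counts.
Then 25 days into August 2040.
Total: 13 + 31 + 30 + 31 + 31 + 30 + 31 + 30 + 31 + 31 + 29 + 31 + 30 + 31 + 30 + 31 + 25 = 496.

496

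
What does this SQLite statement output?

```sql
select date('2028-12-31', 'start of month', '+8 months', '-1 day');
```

`start of month` rewinds 2028-12-31 to 2028-12-01.
Adding +8 months to 2028-12-01 gives 2029-08-01.
Going back 1 day from 2029-08-01 reaches 2029-07-31 (last day of July, 31 days).

2029-07-31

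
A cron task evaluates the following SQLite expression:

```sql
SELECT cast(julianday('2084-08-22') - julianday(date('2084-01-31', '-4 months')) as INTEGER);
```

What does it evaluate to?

326

Adding -4 months to 2084-01-31 targets 2083-09-31. September 2083 has only 30 days, so SQLite normalizes the 1-day overflow forward to 2083-10-01.
30 days remain in October 2083 after the 1st (31 − 1).
Full months from November 2083 through July 2084 contribute their day counts.
Then 22 days into August 2084.
Total: 30 + 30 + 31 + 31 + 29 + 31 + 30 + 31 + 30 + 31 + 22 = 326.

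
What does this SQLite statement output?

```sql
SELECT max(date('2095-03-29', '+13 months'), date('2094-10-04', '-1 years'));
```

2096-04-29

date('2095-03-29', '+13 months') → 2096-04-29.
date('2094-10-04', '-1 years') → 2093-10-04.
Later of the two is 2096-04-29.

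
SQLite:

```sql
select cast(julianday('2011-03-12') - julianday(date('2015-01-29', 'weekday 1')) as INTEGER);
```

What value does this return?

`weekday 1` advances to the next Monday; 2015-01-29 is a Thursday, so it moves forward to 2015-02-02.
19 days remain in March 2011 after the 12th (31 − 12).
Full months from April 2011 through January 2015 contribute their day counts.
Then 2 days into February 2015.
Total: 19 + 30 + 31 + 30 + 31 + 31 + 30 + 31 + 30 + 31 + 31 + 29 + 31 + 30 + 31 + 30 + 31 + 31 + 30 + 31 + 30 + 31 + 31 + 28 + 31 + 30 + 31 + 30 + 31 + 31 + 30 + 31 + 30 + 31 + 31 + 28 + 31 + 30 + 31 + 30 + 31 + 31 + 30 + 31 + 30 + 31 + 31 + 2 = 1423.
The subtraction is earlier − later, so the result is −1423 → -1423.

-1423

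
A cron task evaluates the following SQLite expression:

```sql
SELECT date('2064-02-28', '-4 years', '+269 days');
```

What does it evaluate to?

Adding -4 years to 2064-02-28 gives 2060-02-28.
Applying '+269 days' to 2060-02-28: counting 269 days forward gives 2060-11-23.

2060-11-23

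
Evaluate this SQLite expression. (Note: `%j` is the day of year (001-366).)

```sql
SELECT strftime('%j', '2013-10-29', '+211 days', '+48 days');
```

196

First apply '+211 days', '+48 days': 2013-10-29 → 2014-07-15.
Day-of-year for 2014-07-15: days since 2014-01-01 inclusive = 196, zero-padded to 196.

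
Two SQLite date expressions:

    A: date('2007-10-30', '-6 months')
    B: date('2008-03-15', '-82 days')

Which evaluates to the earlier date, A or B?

A

A = 2007-04-30.
B = 2007-12-24.
A is earlier.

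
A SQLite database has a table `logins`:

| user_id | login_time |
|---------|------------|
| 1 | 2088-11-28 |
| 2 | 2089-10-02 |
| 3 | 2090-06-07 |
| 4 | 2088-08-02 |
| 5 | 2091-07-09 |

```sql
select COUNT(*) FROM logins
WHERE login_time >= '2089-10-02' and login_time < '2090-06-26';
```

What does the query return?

Rows in [2089-10-02, 2090-06-26): 2089-10-02, 2090-06-07 → 2 rows.

2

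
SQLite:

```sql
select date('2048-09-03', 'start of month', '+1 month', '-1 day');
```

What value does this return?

2048-09-30

`start of month` rewinds 2048-09-03 to 2048-09-01.
Adding +1 month to 2048-09-01 gives 2048-10-01.
Going back 1 day from 2048-10-01 reaches 2048-09-30 (last day of September, 30 days).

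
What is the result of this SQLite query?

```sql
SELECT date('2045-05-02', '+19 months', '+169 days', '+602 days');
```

2049-01-11

Adding +19 months to 2045-05-02 gives 2046-12-02.
Applying '+169 days' to 2046-12-02: counting 169 days forward gives 2047-05-20.
Applying '+602 days' to 2047-05-20: counting 602 days forward gives 2049-01-11.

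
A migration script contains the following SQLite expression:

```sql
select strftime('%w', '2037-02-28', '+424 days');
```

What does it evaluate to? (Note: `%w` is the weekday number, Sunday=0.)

First apply '+424 days': 2037-02-28 → 2038-04-28.
2038-04-28 is a Wednesday; with Sunday=0 that is 3.

3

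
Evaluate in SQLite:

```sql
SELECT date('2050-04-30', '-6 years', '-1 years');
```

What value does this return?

2043-04-30

Adding -6 years to 2050-04-30 gives 2044-04-30.
Adding -1 year to 2044-04-30 gives 2043-04-30.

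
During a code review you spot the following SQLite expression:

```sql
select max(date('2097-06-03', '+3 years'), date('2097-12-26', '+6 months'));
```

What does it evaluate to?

date('2097-06-03', '+3 years') → 2100-06-03.
date('2097-12-26', '+6 months') → 2098-06-26.
Later of the two is 2100-06-03.

2100-06-03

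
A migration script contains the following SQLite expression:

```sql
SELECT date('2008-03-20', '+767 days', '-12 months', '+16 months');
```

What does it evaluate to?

Applying '+767 days' to 2008-03-20: counting 767 days forward gives 2010-04-26.
Adding -12 months to 2010-04-26 gives 2009-04-26.
Adding +16 months to 2009-04-26 gives 2010-08-26.

2010-08-26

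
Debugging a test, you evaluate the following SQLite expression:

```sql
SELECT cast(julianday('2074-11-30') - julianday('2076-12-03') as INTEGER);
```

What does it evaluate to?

-734

0 days remain in November 2074 after the 30th (30 − 30).
Full months from December 2074 through November 2076 contribute their day counts.
Then 3 days into December 2076.
Total: 0 + 31 + 31 + 28 + 31 + 30 + 31 + 30 + 31 + 31 + 30 + 31 + 30 + 31 + 31 + 29 + 31 + 30 + 31 + 30 + 31 + 31 + 30 + 31 + 30 + 3 = 734.
The subtraction is earlier − later, so the result is −734 → -734.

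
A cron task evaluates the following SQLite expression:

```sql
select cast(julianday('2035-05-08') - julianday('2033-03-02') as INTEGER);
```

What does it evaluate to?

29 days remain in March 2033 after the 2nd (31 − 2).
Full months from April 2033 through April 2035 contribute their day counts.
Then 8 days into May 2035.
Total: 29 + 30 + 31 + 30 + 31 + 31 + 30 + 31 + 30 + 31 + 31 + 28 + 31 + 30 + 31 + 30 + 31 + 31 + 30 + 31 + 30 + 31 + 31 + 28 + 31 + 30 + 8 = 797.

797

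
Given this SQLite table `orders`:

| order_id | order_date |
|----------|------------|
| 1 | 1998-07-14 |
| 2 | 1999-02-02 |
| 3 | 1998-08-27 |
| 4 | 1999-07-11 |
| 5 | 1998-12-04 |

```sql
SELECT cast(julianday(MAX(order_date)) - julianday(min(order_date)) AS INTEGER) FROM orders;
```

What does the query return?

MIN = 1998-07-14, MAX = 1999-07-11.
17 days remain in July 1998 after the 14th (31 − 14).
Full months from August 1998 through June 1999 contribute their day counts.
Then 11 days into July 1999.
Total: 17 + 31 + 30 + 31 + 30 + 31 + 31 + 28 + 31 + 30 + 31 + 30 + 11 = 362.

362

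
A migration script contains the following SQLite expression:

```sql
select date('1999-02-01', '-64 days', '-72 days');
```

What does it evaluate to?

1998-09-18

Applying '-64 days' to 1999-02-01: counting 64 days back gives 1998-11-29.
Applying '-72 days' to 1998-11-29: counting 72 days back gives 1998-09-18.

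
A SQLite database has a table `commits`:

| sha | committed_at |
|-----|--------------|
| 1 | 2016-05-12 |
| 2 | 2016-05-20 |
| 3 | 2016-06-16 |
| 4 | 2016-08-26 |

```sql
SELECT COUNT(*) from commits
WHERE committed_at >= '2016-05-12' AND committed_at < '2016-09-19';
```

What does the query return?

4

Rows in [2016-05-12, 2016-09-19): 2016-05-12, 2016-05-20, 2016-06-16, 2016-08-26 → 4 rows.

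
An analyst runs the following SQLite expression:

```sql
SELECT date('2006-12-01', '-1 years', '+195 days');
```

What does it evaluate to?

2006-06-14

Adding -1 year to 2006-12-01 gives 2005-12-01.
Applying '+195 days' to 2005-12-01: counting 195 days forward gives 2006-06-14.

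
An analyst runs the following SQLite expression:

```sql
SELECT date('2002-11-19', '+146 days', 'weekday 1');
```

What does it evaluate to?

Applying '+146 days' to 2002-11-19: counting 146 days forward gives 2003-04-14.
`weekday 1` advances to the next Monday; 2003-04-14 is already a Monday, so it stays at 2003-04-14.

2003-04-14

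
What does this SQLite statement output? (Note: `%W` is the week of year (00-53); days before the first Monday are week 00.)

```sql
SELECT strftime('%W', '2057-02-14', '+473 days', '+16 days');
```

24

First apply '+473 days', '+16 days': 2057-02-14 → 2058-06-18.
2058-06-18 is a Tuesday. SQLite's %W counts Mondays since the year started; the result is 24.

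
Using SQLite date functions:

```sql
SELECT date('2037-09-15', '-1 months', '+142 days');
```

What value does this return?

2038-01-04

Adding -1 month to 2037-09-15 gives 2037-08-15.
Applying '+142 days' to 2037-08-15: counting 142 days forward gives 2038-01-04.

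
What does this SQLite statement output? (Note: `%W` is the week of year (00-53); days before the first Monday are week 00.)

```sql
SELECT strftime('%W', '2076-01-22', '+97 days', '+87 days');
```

29

First apply '+97 days', '+87 days': 2076-01-22 → 2076-07-24.
2076-07-24 is a Friday. SQLite's %W counts Mondays since the year started; the result is 29.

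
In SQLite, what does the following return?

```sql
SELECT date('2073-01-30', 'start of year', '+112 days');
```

`start of year` rewinds 2073-01-30 to 2073-01-01.
Applying '+112 days' to 2073-01-01: counting 112 days forward gives 2073-04-23.

2073-04-23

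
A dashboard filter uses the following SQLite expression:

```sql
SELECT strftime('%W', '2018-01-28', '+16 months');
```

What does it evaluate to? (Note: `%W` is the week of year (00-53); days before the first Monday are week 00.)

First apply '+16 months': 2018-01-28 → 2019-05-28.
2019-05-28 is a Tuesday. SQLite's %W counts Mondays since the year started; the result is 21.

21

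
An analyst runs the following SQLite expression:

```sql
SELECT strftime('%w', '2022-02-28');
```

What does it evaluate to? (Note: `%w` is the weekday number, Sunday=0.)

1

2022-02-28 is a Monday; with Sunday=0 that is 1.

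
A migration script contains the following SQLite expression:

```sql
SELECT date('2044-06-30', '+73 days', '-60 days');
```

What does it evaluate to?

2044-07-13

Applying '+73 days' to 2044-06-30: counting 73 days forward gives 2044-09-11.
Applying '-60 days' to 2044-09-11: counting 60 days back gives 2044-07-13.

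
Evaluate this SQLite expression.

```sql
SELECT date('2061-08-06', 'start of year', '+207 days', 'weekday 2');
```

`start of year` rewinds 2061-08-06 to 2061-01-01.
Applying '+207 days' to 2061-01-01: counting 207 days forward gives 2061-07-27.
`weekday 2` advances to the next Tuesday; 2061-07-27 is a Wednesday, so it moves forward to 2061-08-02.

2061-08-02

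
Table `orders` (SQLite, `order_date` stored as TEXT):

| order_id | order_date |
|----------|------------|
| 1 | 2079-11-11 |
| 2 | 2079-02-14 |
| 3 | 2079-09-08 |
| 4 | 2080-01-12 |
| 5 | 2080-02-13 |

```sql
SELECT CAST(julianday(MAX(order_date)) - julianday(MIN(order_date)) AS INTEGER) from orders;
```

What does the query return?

364

MIN = 2079-02-14, MAX = 2080-02-13.
14 days remain in February 2079 after the 14th (28 − 14).
Full months from March 2079 through January 2080 contribute their day counts.
Then 13 days into February 2080.
Total: 14 + 31 + 30 + 31 + 30 + 31 + 31 + 30 + 31 + 30 + 31 + 31 + 13 = 364.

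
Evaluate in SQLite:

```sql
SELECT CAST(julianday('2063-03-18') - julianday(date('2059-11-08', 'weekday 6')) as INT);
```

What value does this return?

`weekday 6` advances to the next Saturday; 2059-11-08 is already a Saturday, so it stays at 2059-11-08.
22 days remain in November 2059 after the 8th (30 − 8).
Full months from December 2059 through February 2063 contribute their day counts.
Then 18 days into March 2063.
Total: 22 + 31 + 31 + 29 + 31 + 30 + 31 + 30 + 31 + 31 + 30 + 31 + 30 + 31 + 31 + 28 + 31 + 30 + 31 + 30 + 31 + 31 + 30 + 31 + 30 + 31 + 31 + 28 + 31 + 30 + 31 + 30 + 31 + 31 + 30 + 31 + 30 + 31 + 31 + 28 + 18 = 1226.

1226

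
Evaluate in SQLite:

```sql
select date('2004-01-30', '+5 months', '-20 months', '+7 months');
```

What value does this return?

Adding +5 months to 2004-01-30 gives 2004-06-30.
Adding -20 months to 2004-06-30 gives 2002-10-30.
Adding +7 months to 2002-10-30 gives 2003-05-30.

2003-05-30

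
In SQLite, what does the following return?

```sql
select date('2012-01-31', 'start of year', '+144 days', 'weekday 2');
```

`start of year` rewinds 2012-01-31 to 2012-01-01.
Applying '+144 days' to 2012-01-01: counting 144 days forward gives 2012-05-24.
`weekday 2` advances to the next Tuesday; 2012-05-24 is a Thursday, so it moves forward to 2012-05-29.

2012-05-29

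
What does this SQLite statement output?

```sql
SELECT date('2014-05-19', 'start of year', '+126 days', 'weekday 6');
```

2014-05-10

`start of year` rewinds 2014-05-19 to 2014-01-01.
Applying '+126 days' to 2014-01-01: counting 126 days forward gives 2014-05-07.
`weekday 6` advances to the next Saturday; 2014-05-07 is a Wednesday, so it moves forward to 2014-05-10.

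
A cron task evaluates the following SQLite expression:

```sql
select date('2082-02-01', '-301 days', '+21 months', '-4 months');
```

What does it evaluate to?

Applying '-301 days' to 2082-02-01: counting 301 days back gives 2081-04-06.
Adding +21 months to 2081-04-06 gives 2083-01-06.
Adding -4 months to 2083-01-06 gives 2082-09-06.

2082-09-06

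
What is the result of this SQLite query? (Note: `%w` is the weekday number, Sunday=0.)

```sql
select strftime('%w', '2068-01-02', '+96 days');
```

6

First apply '+96 days': 2068-01-02 → 2068-04-07.
2068-04-07 is a Saturday; with Sunday=0 that is 6.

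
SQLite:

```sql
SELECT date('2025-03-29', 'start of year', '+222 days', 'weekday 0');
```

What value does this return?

`start of year` rewinds 2025-03-29 to 2025-01-01.
Applying '+222 days' to 2025-01-01: counting 222 days forward gives 2025-08-11.
`weekday 0` advances to the next Sunday; 2025-08-11 is a Monday, so it moves forward to 2025-08-17.

2025-08-17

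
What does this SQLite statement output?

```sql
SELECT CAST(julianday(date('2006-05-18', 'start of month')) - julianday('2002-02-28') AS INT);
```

1523

`start of month` rewinds 2006-05-18 to 2006-05-01.
0 days remain in February 2002 after the 28th (28 − 28).
Full months from March 2002 through April 2006 contribute their day counts.
Then 1 day into May 2006.
Total: 0 + 31 + 30 + 31 + 30 + 31 + 31 + 30 + 31 + 30 + 31 + 31 + 28 + 31 + 30 + 31 + 30 + 31 + 31 + 30 + 31 + 30 + 31 + 31 + 29 + 31 + 30 + 31 + 30 + 31 + 31 + 30 + 31 + 30 + 31 + 31 + 28 + 31 + 30 + 31 + 30 + 31 + 31 + 30 + 31 + 30 + 31 + 31 + 28 + 31 + 30 + 1 = 1523.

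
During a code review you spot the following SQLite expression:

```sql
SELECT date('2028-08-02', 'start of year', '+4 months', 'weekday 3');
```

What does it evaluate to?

`start of year` rewinds 2028-08-02 to 2028-01-01.
Adding +4 months to 2028-01-01 gives 2028-05-01.
`weekday 3` advances to the next Wednesday; 2028-05-01 is a Monday, so it moves forward to 2028-05-03.

2028-05-03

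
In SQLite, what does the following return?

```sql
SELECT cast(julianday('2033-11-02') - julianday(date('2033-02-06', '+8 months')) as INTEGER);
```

Adding +8 months to 2033-02-06 gives 2033-10-06.
25 days remain in October 2033 after the 6th (31 − 6).
Then 2 days into November 2033.
Total: 25 + 2 = 27.

27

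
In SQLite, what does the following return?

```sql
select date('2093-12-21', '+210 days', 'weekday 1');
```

Applying '+210 days' to 2093-12-21: counting 210 days forward gives 2094-07-19.
`weekday 1` advances to the next Monday; 2094-07-19 is already a Monday, so it stays at 2094-07-19.

2094-07-19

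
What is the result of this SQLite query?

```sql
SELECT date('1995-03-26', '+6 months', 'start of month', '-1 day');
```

Adding +6 months to 1995-03-26 gives 1995-09-26.
`start of month` rewinds 1995-09-26 to 1995-09-01.
Going back 1 day from 1995-09-01 reaches 1995-08-31 (last day of August, 31 days).

1995-08-31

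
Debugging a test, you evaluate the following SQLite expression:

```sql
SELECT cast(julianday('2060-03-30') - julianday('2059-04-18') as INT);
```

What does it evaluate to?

12 days remain in April 2059 after the 18th (30 − 18).
Full months from May 2059 through February 2060 contribute their day counts.
Then 30 days into March 2060.
Total: 12 + 31 + 30 + 31 + 31 + 30 + 31 + 30 + 31 + 31 + 29 + 30 = 347.

347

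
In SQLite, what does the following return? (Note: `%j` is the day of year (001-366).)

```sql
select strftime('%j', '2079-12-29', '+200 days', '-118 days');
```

First apply '+200 days', '-118 days': 2079-12-29 → 2080-03-20.
Day-of-year for 2080-03-20: days since 2080-01-01 inclusive = 80, zero-padded to 080.

080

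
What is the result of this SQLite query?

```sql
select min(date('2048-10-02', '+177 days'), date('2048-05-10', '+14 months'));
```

date('2048-10-02', '+177 days') → 2049-03-28.
date('2048-05-10', '+14 months') → 2049-07-10.
Earlier of the two is 2049-03-28.

2049-03-28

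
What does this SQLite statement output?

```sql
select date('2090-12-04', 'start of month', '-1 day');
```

2090-11-30

`start of month` rewinds 2090-12-04 to 2090-12-01.
Going back 1 day from 2090-12-01 reaches 2090-11-30 (last day of November, 30 days).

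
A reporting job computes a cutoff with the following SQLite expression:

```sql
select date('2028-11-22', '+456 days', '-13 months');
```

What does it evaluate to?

2029-01-21

Applying '+456 days' to 2028-11-22: counting 456 days forward gives 2030-02-21.
Adding -13 months to 2030-02-21 gives 2029-01-21.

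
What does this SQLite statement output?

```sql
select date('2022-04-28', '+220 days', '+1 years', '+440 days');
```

2025-02-16

Applying '+220 days' to 2022-04-28: counting 220 days forward gives 2022-12-04.
Adding +1 year to 2022-12-04 gives 2023-12-04.
Applying '+440 days' to 2023-12-04: counting 440 days forward gives 2025-02-16.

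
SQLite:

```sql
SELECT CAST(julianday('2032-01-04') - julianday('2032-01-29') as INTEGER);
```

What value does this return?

-25

Both dates are in January 2032: 29 − 4 = 25.
The subtraction is earlier − later, so the result is −25 → -25.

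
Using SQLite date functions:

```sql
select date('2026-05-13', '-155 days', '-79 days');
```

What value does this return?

Applying '-155 days' to 2026-05-13: counting 155 days back gives 2025-12-09.
Applying '-79 days' to 2025-12-09: counting 79 days back gives 2025-09-21.

2025-09-21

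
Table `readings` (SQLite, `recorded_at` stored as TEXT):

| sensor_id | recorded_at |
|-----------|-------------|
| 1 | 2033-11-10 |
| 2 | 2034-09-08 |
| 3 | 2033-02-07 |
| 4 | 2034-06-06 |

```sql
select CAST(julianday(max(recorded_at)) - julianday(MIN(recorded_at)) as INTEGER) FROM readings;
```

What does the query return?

MIN = 2033-02-07, MAX = 2034-09-08.
21 days remain in February 2033 after the 7th (28 − 7).
Full months from March 2033 through August 2034 contribute their day counts.
Then 8 days into September 2034.
Total: 21 + 31 + 30 + 31 + 30 + 31 + 31 + 30 + 31 + 30 + 31 + 31 + 28 + 31 + 30 + 31 + 30 + 31 + 31 + 8 = 578.

578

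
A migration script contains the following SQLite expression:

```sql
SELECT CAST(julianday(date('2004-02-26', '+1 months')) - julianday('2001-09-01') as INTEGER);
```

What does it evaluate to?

Adding +1 month to 2004-02-26 gives 2004-03-26.
29 days remain in September 2001 after the 1st (30 − 1).
Full months from October 2001 through February 2004 contribute their day counts.
Then 26 days into March 2004.
Total: 29 + 31 + 30 + 31 + 31 + 28 + 31 + 30 + 31 + 30 + 31 + 31 + 30 + 31 + 30 + 31 + 31 + 28 + 31 + 30 + 31 + 30 + 31 + 31 + 30 + 31 + 30 + 31 + 31 + 29 + 26 = 937.

937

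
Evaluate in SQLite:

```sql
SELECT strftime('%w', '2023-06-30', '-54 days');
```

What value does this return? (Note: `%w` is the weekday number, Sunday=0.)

First apply '-54 days': 2023-06-30 → 2023-05-07.
2023-05-07 is a Sunday; with Sunday=0 that is 0.

0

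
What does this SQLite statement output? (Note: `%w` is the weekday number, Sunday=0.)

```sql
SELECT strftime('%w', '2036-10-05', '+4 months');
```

First apply '+4 months': 2036-10-05 → 2037-02-05.
2037-02-05 is a Thursday; with Sunday=0 that is 4.

4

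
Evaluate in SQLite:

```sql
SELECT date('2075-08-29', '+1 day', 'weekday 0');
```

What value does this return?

Advancing 1 more day within August lands on 2075-08-30.
`weekday 0` advances to the next Sunday; 2075-08-30 is a Friday, so it moves forward to 2075-09-01.

2075-09-01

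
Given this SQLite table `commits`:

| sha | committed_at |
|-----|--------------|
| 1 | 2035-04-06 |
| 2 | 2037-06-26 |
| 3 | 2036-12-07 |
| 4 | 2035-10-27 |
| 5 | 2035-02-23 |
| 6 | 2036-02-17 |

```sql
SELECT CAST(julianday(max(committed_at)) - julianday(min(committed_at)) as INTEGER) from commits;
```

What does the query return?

MIN = 2035-02-23, MAX = 2037-06-26.
5 days remain in February 2035 after the 23rd (28 − 23).
Full months from March 2035 through May 2037 contribute their day counts.
Then 26 days into June 2037.
Total: 5 + 31 + 30 + 31 + 30 + 31 + 31 + 30 + 31 + 30 + 31 + 31 + 29 + 31 + 30 + 31 + 30 + 31 + 31 + 30 + 31 + 30 + 31 + 31 + 28 + 31 + 30 + 31 + 26 = 854.

854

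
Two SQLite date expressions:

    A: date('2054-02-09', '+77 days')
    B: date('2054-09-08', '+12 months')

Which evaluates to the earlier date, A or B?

A

A = 2054-04-27.
B = 2055-09-08.
A is earlier.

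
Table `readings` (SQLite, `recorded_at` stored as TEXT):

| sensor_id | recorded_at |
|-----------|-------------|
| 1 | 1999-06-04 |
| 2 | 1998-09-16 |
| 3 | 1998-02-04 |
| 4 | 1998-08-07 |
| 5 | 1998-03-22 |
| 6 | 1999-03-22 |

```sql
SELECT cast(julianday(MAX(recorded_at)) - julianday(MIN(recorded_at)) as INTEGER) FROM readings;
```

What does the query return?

485

MIN = 1998-02-04, MAX = 1999-06-04.
24 days remain in February 1998 after the 4th (28 − 4).
Full months from March 1998 through May 1999 contribute their day counts.
Then 4 days into June 1999.
Total: 24 + 31 + 30 + 31 + 30 + 31 + 31 + 30 + 31 + 30 + 31 + 31 + 28 + 31 + 30 + 31 + 4 = 485.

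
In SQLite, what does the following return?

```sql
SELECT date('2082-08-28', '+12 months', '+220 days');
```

2084-04-04

Adding +12 months to 2082-08-28 gives 2083-08-28.
Applying '+220 days' to 2083-08-28: counting 220 days forward gives 2084-04-04.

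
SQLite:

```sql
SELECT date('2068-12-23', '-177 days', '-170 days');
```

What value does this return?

2068-01-11

Applying '-177 days' to 2068-12-23: counting 177 days back gives 2068-06-29.
Applying '-170 days' to 2068-06-29: counting 170 days back gives 2068-01-11.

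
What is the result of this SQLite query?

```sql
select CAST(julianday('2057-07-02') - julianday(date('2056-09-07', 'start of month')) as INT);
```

304

`start of month` rewinds 2056-09-07 to 2056-09-01.
29 days remain in September 2056 after the 1st (30 − 1).
Full months from October 2056 through June 2057 contribute their day counts.
Then 2 days into July 2057.
Total: 29 + 31 + 30 + 31 + 31 + 28 + 31 + 30 + 31 + 30 + 2 = 304.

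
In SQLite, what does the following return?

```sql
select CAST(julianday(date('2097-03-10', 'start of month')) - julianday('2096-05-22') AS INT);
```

`start of month` rewinds 2097-03-10 to 2097-03-01.
9 days remain in May 2096 after the 22nd (31 − 22).
Full months from June 2096 through February 2097 contribute their day counts.
Then 1 day into March 2097.
Total: 9 + 30 + 31 + 31 + 30 + 31 + 30 + 31 + 31 + 28 + 1 = 283.

283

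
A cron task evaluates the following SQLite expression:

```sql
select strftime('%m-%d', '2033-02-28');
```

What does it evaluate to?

`%m-%d` extracts the month-day: 02-28.

02-28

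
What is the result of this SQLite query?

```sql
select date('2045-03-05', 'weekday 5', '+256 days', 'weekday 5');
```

`weekday 5` advances to the next Friday; 2045-03-05 is a Sunday, so it moves forward to 2045-03-10.
Applying '+256 days' to 2045-03-10: counting 256 days forward gives 2045-11-21.
`weekday 5` advances to the next Friday; 2045-11-21 is a Tuesday, so it moves forward to 2045-11-24.

2045-11-24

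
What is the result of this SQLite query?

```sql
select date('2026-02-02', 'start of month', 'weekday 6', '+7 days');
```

`start of month` rewinds 2026-02-02 to 2026-02-01.
`weekday 6` advances to the next Saturday; 2026-02-01 is a Sunday, so it moves forward to 2026-02-07.
Advancing 7 more days within February lands on 2026-02-14.

2026-02-14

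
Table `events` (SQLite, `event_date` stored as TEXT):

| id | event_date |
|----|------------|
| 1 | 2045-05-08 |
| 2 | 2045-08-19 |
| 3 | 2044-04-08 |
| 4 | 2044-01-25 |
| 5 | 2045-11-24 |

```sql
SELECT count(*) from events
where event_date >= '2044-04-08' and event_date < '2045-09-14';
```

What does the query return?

Rows in [2044-04-08, 2045-09-14): 2045-05-08, 2045-08-19, 2044-04-08 → 3 rows.

3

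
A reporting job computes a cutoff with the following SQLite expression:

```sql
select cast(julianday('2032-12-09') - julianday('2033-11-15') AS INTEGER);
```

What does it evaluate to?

22 days remain in December 2032 after the 9th (31 − 9).
Full months from January 2033 through October 2033 contribute their day counts.
Then 15 days into November 2033.
Total: 22 + 31 + 28 + 31 + 30 + 31 + 30 + 31 + 31 + 30 + 31 + 15 = 341.
The subtraction is earlier − later, so the result is −341 → -341.

-341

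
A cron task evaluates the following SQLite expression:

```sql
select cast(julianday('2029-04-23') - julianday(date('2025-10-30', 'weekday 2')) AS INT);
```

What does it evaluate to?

`weekday 2` advances to the next Tuesday; 2025-10-30 is a Thursday, so it moves forward to 2025-11-04.
26 days remain in November 2025 after the 4th (30 − 4).
Full months from December 2025 through March 2029 contribute their day counts.
Then 23 days into April 2029.
Total: 26 + 31 + 31 + 28 + 31 + 30 + 31 + 30 + 31 + 31 + 30 + 31 + 30 + 31 + 31 + 28 + 31 + 30 + 31 + 30 + 31 + 31 + 30 + 31 + 30 + 31 + 31 + 29 + 31 + 30 + 31 + 30 + 31 + 31 + 30 + 31 + 30 + 31 + 31 + 28 + 31 + 23 = 1266.

1266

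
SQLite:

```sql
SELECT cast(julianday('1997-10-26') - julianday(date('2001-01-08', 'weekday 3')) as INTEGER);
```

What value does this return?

-1172

`weekday 3` advances to the next Wednesday; 2001-01-08 is a Monday, so it moves forward to 2001-01-10.
5 days remain in October 1997 after the 26th (31 − 26).
Full months from November 1997 through December 2000 contribute their day counts.
Then 10 days into January 2001.
Total: 5 + 30 + 31 + 31 + 28 + 31 + 30 + 31 + 30 + 31 + 31 + 30 + 31 + 30 + 31 + 31 + 28 + 31 + 30 + 31 + 30 + 31 + 31 + 30 + 31 + 30 + 31 + 31 + 29 + 31 + 30 + 31 + 30 + 31 + 31 + 30 + 31 + 30 + 31 + 10 = 1172.
The subtraction is earlier − later, so the result is −1172 → -1172.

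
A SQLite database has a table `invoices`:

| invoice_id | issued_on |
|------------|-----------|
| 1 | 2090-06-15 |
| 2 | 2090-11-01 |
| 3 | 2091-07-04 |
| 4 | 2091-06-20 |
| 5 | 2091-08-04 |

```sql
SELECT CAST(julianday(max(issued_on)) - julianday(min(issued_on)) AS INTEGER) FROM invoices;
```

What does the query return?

415

MIN = 2090-06-15, MAX = 2091-08-04.
15 days remain in June 2090 after the 15th (30 − 15).
Full months from July 2090 through July 2091 contribute their day counts.
Then 4 days into August 2091.
Total: 15 + 31 + 31 + 30 + 31 + 30 + 31 + 31 + 28 + 31 + 30 + 31 + 30 + 31 + 4 = 415.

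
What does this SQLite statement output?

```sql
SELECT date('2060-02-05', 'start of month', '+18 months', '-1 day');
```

2061-07-31

`start of month` rewinds 2060-02-05 to 2060-02-01.
Adding +18 months to 2060-02-01 gives 2061-08-01.
Going back 1 day from 2061-08-01 reaches 2061-07-31 (last day of July, 31 days).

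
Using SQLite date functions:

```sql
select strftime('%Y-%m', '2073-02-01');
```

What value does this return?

`%Y-%m` extracts the year-month: 2073-02.

2073-02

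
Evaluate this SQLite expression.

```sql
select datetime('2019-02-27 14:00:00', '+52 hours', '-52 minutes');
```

2019-03-01 17:08:00

+52 hours from 2019-02-27 14:00:00 is 2019-03-01 18:00:00 (crosses midnight).
-52 minutes from 2019-03-01 18:00:00 is 2019-03-01 17:08:00.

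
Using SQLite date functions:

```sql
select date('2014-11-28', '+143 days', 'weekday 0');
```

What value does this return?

2015-04-26

Applying '+143 days' to 2014-11-28: counting 143 days forward gives 2015-04-20.
`weekday 0` advances to the next Sunday; 2015-04-20 is a Monday, so it moves forward to 2015-04-26.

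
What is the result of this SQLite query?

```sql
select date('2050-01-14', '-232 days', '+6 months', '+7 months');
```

Applying '-232 days' to 2050-01-14: counting 232 days back gives 2049-05-27.
Adding +6 months to 2049-05-27 gives 2049-11-27.
Adding +7 months to 2049-11-27 gives 2050-06-27.

2050-06-27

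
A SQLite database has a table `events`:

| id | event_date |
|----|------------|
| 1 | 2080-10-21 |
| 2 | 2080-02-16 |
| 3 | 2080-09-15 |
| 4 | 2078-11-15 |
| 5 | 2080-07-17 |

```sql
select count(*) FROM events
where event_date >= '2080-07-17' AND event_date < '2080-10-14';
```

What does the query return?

Rows in [2080-07-17, 2080-10-14): 2080-09-15, 2080-07-17 → 2 rows.

2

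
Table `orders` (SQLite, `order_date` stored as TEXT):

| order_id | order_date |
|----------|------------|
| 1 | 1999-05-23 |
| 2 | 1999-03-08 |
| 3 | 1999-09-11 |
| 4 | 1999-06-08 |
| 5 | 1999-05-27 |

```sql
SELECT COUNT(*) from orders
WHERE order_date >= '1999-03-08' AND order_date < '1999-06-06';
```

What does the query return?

3

Rows in [1999-03-08, 1999-06-06): 1999-05-23, 1999-03-08, 1999-05-27 → 3 rows.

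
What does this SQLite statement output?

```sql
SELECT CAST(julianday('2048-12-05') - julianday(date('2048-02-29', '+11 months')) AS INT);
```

Adding +11 months to 2048-02-29 gives 2049-01-29.
26 days remain in December 2048 after the 5th (31 − 5).
Then 29 days into January 2049.
Total: 26 + 29 = 55.
The subtraction is earlier − later, so the result is −55 → -55.

-55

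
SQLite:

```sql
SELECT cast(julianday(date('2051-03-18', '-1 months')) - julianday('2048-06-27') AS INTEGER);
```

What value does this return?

Adding -1 month to 2051-03-18 gives 2051-02-18.
3 days remain in June 2048 after the 27th (30 − 27).
Full months from July 2048 through January 2051 contribute their day counts.
Then 18 days into February 2051.
Total: 3 + 31 + 31 + 30 + 31 + 30 + 31 + 31 + 28 + 31 + 30 + 31 + 30 + 31 + 31 + 30 + 31 + 30 + 31 + 31 + 28 + 31 + 30 + 31 + 30 + 31 + 31 + 30 + 31 + 30 + 31 + 31 + 18 = 966.

966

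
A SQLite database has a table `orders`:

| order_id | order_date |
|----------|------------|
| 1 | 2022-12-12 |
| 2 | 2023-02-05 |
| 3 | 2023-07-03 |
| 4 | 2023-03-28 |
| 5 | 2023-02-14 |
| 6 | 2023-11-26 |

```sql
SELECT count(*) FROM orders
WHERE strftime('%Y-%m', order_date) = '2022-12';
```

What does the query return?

Rows with year-month 2022-12: 2022-12-12 → 1.

1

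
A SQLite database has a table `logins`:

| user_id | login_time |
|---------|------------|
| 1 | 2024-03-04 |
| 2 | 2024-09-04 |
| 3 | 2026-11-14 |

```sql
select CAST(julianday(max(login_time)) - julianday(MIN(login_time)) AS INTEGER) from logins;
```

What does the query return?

MIN = 2024-03-04, MAX = 2026-11-14.
27 days remain in March 2024 after the 4th (31 − 4).
Full months from April 2024 through October 2026 contribute their day counts.
Then 14 days into November 2026.
Total: 27 + 30 + 31 + 30 + 31 + 31 + 30 + 31 + 30 + 31 + 31 + 28 + 31 + 30 + 31 + 30 + 31 + 31 + 30 + 31 + 30 + 31 + 31 + 28 + 31 + 30 + 31 + 30 + 31 + 31 + 30 + 31 + 14 = 985.

985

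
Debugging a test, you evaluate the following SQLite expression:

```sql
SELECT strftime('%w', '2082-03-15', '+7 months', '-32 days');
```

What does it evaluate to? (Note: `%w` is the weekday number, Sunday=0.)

0

First apply '+7 months', '-32 days': 2082-03-15 → 2082-09-13.
2082-09-13 is a Sunday; with Sunday=0 that is 0.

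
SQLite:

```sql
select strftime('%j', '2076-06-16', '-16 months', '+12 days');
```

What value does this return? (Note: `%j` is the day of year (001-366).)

059

First apply '-16 months', '+12 days': 2076-06-16 → 2075-02-28.
Day-of-year for 2075-02-28: days since 2075-01-01 inclusive = 59, zero-padded to 059.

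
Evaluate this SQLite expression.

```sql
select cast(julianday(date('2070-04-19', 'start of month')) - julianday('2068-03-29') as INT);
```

733

`start of month` rewinds 2070-04-19 to 2070-04-01.
2 days remain in March 2068 after the 29th (31 − 29).
Full months from April 2068 through March 2070 contribute their day counts.
Then 1 day into April 2070.
Total: 2 + 30 + 31 + 30 + 31 + 31 + 30 + 31 + 30 + 31 + 31 + 28 + 31 + 30 + 31 + 30 + 31 + 31 + 30 + 31 + 30 + 31 + 31 + 28 + 31 + 1 = 733.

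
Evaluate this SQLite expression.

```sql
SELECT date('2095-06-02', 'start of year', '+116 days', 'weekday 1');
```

`start of year` rewinds 2095-06-02 to 2095-01-01.
Applying '+116 days' to 2095-01-01: counting 116 days forward gives 2095-04-27.
`weekday 1` advances to the next Monday; 2095-04-27 is a Wednesday, so it moves forward to 2095-05-02.

2095-05-02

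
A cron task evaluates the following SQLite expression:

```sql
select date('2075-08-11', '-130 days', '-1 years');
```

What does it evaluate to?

2074-04-03

Applying '-130 days' to 2075-08-11: counting 130 days back gives 2075-04-03.
Adding -1 year to 2075-04-03 gives 2074-04-03.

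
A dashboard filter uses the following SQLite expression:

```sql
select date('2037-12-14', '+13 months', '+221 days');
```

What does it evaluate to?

Adding +13 months to 2037-12-14 gives 2039-01-14.
Applying '+221 days' to 2039-01-14: counting 221 days forward gives 2039-08-23.

2039-08-23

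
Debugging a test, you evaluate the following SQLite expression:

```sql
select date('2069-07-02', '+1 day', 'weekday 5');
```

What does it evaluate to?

2069-07-05

Advancing 1 more day within July lands on 2069-07-03.
`weekday 5` advances to the next Friday; 2069-07-03 is a Wednesday, so it moves forward to 2069-07-05.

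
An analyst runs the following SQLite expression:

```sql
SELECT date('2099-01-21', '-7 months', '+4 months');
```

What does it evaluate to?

Adding -7 months to 2099-01-21 gives 2098-06-21.
Adding +4 months to 2098-06-21 gives 2098-10-21.

2098-10-21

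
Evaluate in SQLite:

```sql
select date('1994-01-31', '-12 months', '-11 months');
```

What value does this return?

Adding -12 months to 1994-01-31 gives 1993-01-31.
Adding -11 months to 1993-01-31 targets 1992-02-31. February 1992 has only 29 days, so SQLite normalizes the 2-day overflow forward to 1992-03-02.

1992-03-02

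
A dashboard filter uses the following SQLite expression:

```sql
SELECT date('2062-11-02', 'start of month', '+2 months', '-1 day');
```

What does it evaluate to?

2062-12-31

`start of month` rewinds 2062-11-02 to 2062-11-01.
Adding +2 months to 2062-11-01 gives 2063-01-01.
Going back 1 day from 2063-01-01 reaches 2062-12-31 (last day of December, 31 days).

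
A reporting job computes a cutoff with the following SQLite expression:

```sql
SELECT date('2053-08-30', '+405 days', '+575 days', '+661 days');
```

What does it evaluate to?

2058-02-26

Applying '+405 days' to 2053-08-30: counting 405 days forward gives 2054-10-09.
Applying '+575 days' to 2054-10-09: counting 575 days forward gives 2056-05-06.
Applying '+661 days' to 2056-05-06: counting 661 days forward gives 2058-02-26.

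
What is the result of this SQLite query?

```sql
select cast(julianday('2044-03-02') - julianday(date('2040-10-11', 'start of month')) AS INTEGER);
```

`start of month` rewinds 2040-10-11 to 2040-10-01.
30 days remain in October 2040 after the 1st (31 − 1).
Full months from November 2040 through February 2044 contribute their day counts.
Then 2 days into March 2044.
Total: 30 + 30 + 31 + 31 + 28 + 31 + 30 + 31 + 30 + 31 + 31 + 30 + 31 + 30 + 31 + 31 + 28 + 31 + 30 + 31 + 30 + 31 + 31 + 30 + 31 + 30 + 31 + 31 + 28 + 31 + 30 + 31 + 30 + 31 + 31 + 30 + 31 + 30 + 31 + 31 + 29 + 2 = 1248.

1248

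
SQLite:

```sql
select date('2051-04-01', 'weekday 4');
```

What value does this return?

2051-04-06

`weekday 4` advances to the next Thursday; 2051-04-01 is a Saturday, so it moves forward to 2051-04-06.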